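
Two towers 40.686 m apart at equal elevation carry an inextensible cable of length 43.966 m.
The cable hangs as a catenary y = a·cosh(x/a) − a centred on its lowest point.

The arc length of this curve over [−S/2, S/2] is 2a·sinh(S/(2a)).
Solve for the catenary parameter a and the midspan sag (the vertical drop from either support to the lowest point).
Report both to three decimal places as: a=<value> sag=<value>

seed: a₀ = √(S³/(24(L−S))) = √(40.686³/(24·3.280)) = 29.249938
iter 1: u=0.695489  f(a)=+8.025e-02  f'(a)=-2.353e-01  a ← 29.249938 − (+8.025e-02/-2.353e-01) = 29.590964
iter 2: u=0.687473  f(a)=+1.425e-03  f'(a)=-2.270e-01  a ← 29.590964 − (+1.425e-03/-2.270e-01) = 29.597241
iter 3: u=0.687328  f(a)=+4.674e-07  f'(a)=-2.269e-01  a ← 29.597241 − (+4.674e-07/-2.269e-01) = 29.597243
iter 4: u=0.687328  f(a)=+5.684e-14  f'(a)=-2.269e-01  a ← 29.597243 − (+5.684e-14/-2.269e-01) = 29.597243
converged: |Δa| < 1e-12 after 4 iterations
sag = a·(cosh(S/(2a)) − 1) = 29.597243·(cosh(0.687328) − 1) = 7.270752
T_max/T_min = cosh(S/(2a)) = 1.245656

a=29.597 sag=7.271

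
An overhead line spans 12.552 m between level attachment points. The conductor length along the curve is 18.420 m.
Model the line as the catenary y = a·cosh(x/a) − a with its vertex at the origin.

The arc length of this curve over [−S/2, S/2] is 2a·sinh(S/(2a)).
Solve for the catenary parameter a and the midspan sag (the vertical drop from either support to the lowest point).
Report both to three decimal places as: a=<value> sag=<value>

seed: a₀ = √(S³/(24(L−S))) = √(12.552³/(24·5.868)) = 3.747302
iter 1: u=1.674805  f(a)=+8.801e-01  f'(a)=-4.103e+00  a ← 3.747302 − (+8.801e-01/-4.103e+00) = 3.961810
iter 2: u=1.584124  f(a)=+8.123e-02  f'(a)=-3.378e+00  a ← 3.961810 − (+8.123e-02/-3.378e+00) = 3.985859
iter 3: u=1.574566  f(a)=+8.473e-04  f'(a)=-3.308e+00  a ← 3.985859 − (+8.473e-04/-3.308e+00) = 3.986116
iter 4: u=1.574465  f(a)=+9.431e-08  f'(a)=-3.307e+00  a ← 3.986116 − (+9.431e-08/-3.307e+00) = 3.986116
iter 5: u=1.574465  f(a)=+0.000e+00  f'(a)=-3.307e+00  a ← 3.986116 − (+0.000e+00/-3.307e+00) = 3.986116
converged: |Δa| < 1e-12 after 5 iterations
sag = a·(cosh(S/(2a)) − 1) = 3.986116·(cosh(1.574465) − 1) = 6.049482
T_max/T_min = cosh(S/(2a)) = 2.517638

a=3.986 sag=6.049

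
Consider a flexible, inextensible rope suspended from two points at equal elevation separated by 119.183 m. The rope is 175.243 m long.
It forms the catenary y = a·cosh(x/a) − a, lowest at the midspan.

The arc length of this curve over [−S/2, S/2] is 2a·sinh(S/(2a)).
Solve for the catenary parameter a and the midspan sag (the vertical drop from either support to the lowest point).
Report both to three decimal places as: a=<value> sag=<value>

seed: a₀ = √(S³/(24(L−S))) = √(119.183³/(24·56.060)) = 35.472296
iter 1: u=1.679945  f(a)=+8.464e+00  f'(a)=-4.148e+00  a ← 35.472296 − (+8.464e+00/-4.148e+00) = 37.512910
iter 2: u=1.588560  f(a)=+7.853e-01  f'(a)=-3.411e+00  a ← 37.512910 − (+7.853e-01/-3.411e+00) = 37.743155
iter 3: u=1.578869  f(a)=+8.287e-03  f'(a)=-3.339e+00  a ← 37.743155 − (+8.287e-03/-3.339e+00) = 37.745637
iter 4: u=1.578765  f(a)=+9.444e-07  f'(a)=-3.338e+00  a ← 37.745637 − (+9.444e-07/-3.338e+00) = 37.745637
iter 5: u=1.578765  f(a)=+2.842e-14  f'(a)=-3.338e+00  a ← 37.745637 − (+2.842e-14/-3.338e+00) = 37.745637
converged: |Δa| < 1e-12 after 5 iterations
sag = a·(cosh(S/(2a)) − 1) = 37.745637·(cosh(1.578765) − 1) = 57.660130
T_max/T_min = cosh(S/(2a)) = 2.527597

a=37.746 sag=57.660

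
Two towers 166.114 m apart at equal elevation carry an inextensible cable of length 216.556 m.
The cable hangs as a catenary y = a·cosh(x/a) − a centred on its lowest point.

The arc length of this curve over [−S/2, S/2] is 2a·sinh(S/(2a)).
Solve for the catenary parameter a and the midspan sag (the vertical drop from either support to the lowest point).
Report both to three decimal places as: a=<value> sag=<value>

seed: a₀ = √(S³/(24(L−S))) = √(166.114³/(24·50.442)) = 61.532928
iter 1: u=1.349798  f(a)=+4.800e+00  f'(a)=-1.958e+00  a ← 61.532928 − (+4.800e+00/-1.958e+00) = 63.983799
iter 2: u=1.298094  f(a)=+3.017e-01  f'(a)=-1.719e+00  a ← 63.983799 − (+3.017e-01/-1.719e+00) = 64.159260
iter 3: u=1.294544  f(a)=+1.368e-03  f'(a)=-1.704e+00  a ← 64.159260 − (+1.368e-03/-1.704e+00) = 64.160063
iter 4: u=1.294528  f(a)=+2.844e-08  f'(a)=-1.704e+00  a ← 64.160063 − (+2.844e-08/-1.704e+00) = 64.160063
iter 5: u=1.294528  f(a)=-2.842e-14  f'(a)=-1.704e+00  a ← 64.160063 − (-2.842e-14/-1.704e+00) = 64.160063
converged: |Δa| < 1e-12 after 5 iterations
sag = a·(cosh(S/(2a)) − 1) = 64.160063·(cosh(1.294528) − 1) = 61.699537
T_max/T_min = cosh(S/(2a)) = 1.961650

a=64.160 sag=61.700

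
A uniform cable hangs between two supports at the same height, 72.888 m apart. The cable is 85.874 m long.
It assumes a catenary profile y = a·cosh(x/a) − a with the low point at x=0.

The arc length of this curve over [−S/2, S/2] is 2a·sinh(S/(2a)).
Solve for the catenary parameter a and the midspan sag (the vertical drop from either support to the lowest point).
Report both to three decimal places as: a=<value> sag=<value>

seed: a₀ = √(S³/(24(L−S))) = √(72.888³/(24·12.986)) = 35.248507
iter 1: u=1.033916  f(a)=+7.120e-01  f'(a)=-8.187e-01  a ← 35.248507 − (+7.120e-01/-8.187e-01) = 36.118249
iter 2: u=1.009019  f(a)=+2.721e-02  f'(a)=-7.572e-01  a ← 36.118249 − (+2.721e-02/-7.572e-01) = 36.154179
iter 3: u=1.008016  f(a)=+4.321e-05  f'(a)=-7.548e-01  a ← 36.154179 − (+4.321e-05/-7.548e-01) = 36.154236
iter 4: u=1.008015  f(a)=+1.094e-10  f'(a)=-7.548e-01  a ← 36.154236 − (+1.094e-10/-7.548e-01) = 36.154236
iter 5: u=1.008015  f(a)=+0.000e+00  f'(a)=-7.548e-01  a ← 36.154236 − (+0.000e+00/-7.548e-01) = 36.154236
converged: |Δa| < 1e-12 after 5 iterations
sag = a·(cosh(S/(2a)) − 1) = 36.154236·(cosh(1.008015) − 1) = 19.976992
T_max/T_min = cosh(S/(2a)) = 1.552549

a=36.154 sag=19.977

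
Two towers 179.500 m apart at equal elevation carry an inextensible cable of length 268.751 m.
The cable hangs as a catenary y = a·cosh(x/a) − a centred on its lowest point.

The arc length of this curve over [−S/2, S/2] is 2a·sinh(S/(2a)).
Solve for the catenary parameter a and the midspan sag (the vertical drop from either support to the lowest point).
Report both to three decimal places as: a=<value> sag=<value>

seed: a₀ = √(S³/(24(L−S))) = √(179.500³/(24·89.251)) = 51.961839
iter 1: u=1.727229  f(a)=+1.430e+01  f'(a)=-4.576e+00  a ← 51.961839 − (+1.430e+01/-4.576e+00) = 55.086969
iter 2: u=1.629242  f(a)=+1.392e+00  f'(a)=-3.725e+00  a ← 55.086969 − (+1.392e+00/-3.725e+00) = 55.460581
iter 3: u=1.618266  f(a)=+1.632e-02  f'(a)=-3.638e+00  a ← 55.460581 − (+1.632e-02/-3.638e+00) = 55.465066
iter 4: u=1.618136  f(a)=+2.301e-06  f'(a)=-3.637e+00  a ← 55.465066 − (+2.301e-06/-3.637e+00) = 55.465067
iter 5: u=1.618136  f(a)=-5.684e-14  f'(a)=-3.637e+00  a ← 55.465067 − (-5.684e-14/-3.637e+00) = 55.465067
converged: |Δa| < 1e-12 after 5 iterations
sag = a·(cosh(S/(2a)) − 1) = 55.465067·(cosh(1.618136) − 1) = 89.907381
T_max/T_min = cosh(S/(2a)) = 2.620973

a=55.465 sag=89.907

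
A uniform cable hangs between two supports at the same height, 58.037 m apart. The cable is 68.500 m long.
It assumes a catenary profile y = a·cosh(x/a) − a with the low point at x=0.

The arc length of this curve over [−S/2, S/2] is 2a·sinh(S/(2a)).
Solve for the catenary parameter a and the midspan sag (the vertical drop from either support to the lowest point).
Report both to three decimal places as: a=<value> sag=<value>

seed: a₀ = √(S³/(24(L−S))) = √(58.037³/(24·10.463)) = 27.901252
iter 1: u=1.040043  f(a)=+5.807e-01  f'(a)=-8.343e-01  a ← 27.901252 − (+5.807e-01/-8.343e-01) = 28.597240
iter 2: u=1.014731  f(a)=+2.244e-02  f'(a)=-7.710e-01  a ← 28.597240 − (+2.244e-02/-7.710e-01) = 28.626342
iter 3: u=1.013699  f(a)=+3.648e-05  f'(a)=-7.685e-01  a ← 28.626342 − (+3.648e-05/-7.685e-01) = 28.626390
iter 4: u=1.013698  f(a)=+9.680e-11  f'(a)=-7.685e-01  a ← 28.626390 − (+9.680e-11/-7.685e-01) = 28.626390
iter 5: u=1.013698  f(a)=-1.421e-14  f'(a)=-7.685e-01  a ← 28.626390 − (-1.421e-14/-7.685e-01) = 28.626390
converged: |Δa| < 1e-12 after 5 iterations
sag = a·(cosh(S/(2a)) − 1) = 28.626390·(cosh(1.013698) − 1) = 16.011405
T_max/T_min = cosh(S/(2a)) = 1.559323

a=28.626 sag=16.011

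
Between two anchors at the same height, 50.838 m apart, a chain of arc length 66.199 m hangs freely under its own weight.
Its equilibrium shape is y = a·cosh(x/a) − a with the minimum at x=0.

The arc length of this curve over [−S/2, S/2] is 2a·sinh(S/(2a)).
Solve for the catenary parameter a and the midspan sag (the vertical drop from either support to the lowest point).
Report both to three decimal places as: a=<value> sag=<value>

seed: a₀ = √(S³/(24(L−S))) = √(50.838³/(24·15.361)) = 18.878493
iter 1: u=1.346453  f(a)=+1.454e+00  f'(a)=-1.942e+00  a ← 18.878493 − (+1.454e+00/-1.942e+00) = 19.627186
iter 2: u=1.295091  f(a)=+9.097e-02  f'(a)=-1.706e+00  a ← 19.627186 − (+9.097e-02/-1.706e+00) = 19.680511
iter 3: u=1.291582  f(a)=+4.087e-04  f'(a)=-1.691e+00  a ← 19.680511 − (+4.087e-04/-1.691e+00) = 19.680753
iter 4: u=1.291566  f(a)=+8.330e-09  f'(a)=-1.691e+00  a ← 19.680753 − (+8.330e-09/-1.691e+00) = 19.680753
iter 5: u=1.291566  f(a)=+0.000e+00  f'(a)=-1.691e+00  a ← 19.680753 − (+0.000e+00/-1.691e+00) = 19.680753
converged: |Δa| < 1e-12 after 5 iterations
sag = a·(cosh(S/(2a)) − 1) = 19.680753·(cosh(1.291566) − 1) = 18.827804
T_max/T_min = cosh(S/(2a)) = 1.956661

a=19.681 sag=18.828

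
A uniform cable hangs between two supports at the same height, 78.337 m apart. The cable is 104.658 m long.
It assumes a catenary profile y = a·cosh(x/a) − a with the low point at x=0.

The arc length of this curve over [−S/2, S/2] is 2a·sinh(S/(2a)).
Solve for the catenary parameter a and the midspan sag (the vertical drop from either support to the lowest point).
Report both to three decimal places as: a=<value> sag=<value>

a=28.881 sag=30.889

seed: a₀ = √(S³/(24(L−S))) = √(78.337³/(24·26.321)) = 27.586309
iter 1: u=1.419853  f(a)=+2.784e+00  f'(a)=-2.322e+00  a ← 27.586309 − (+2.784e+00/-2.322e+00) = 28.785466
iter 2: u=1.360704  f(a)=+1.918e-01  f'(a)=-2.012e+00  a ← 28.785466 − (+1.918e-01/-2.012e+00) = 28.880816
iter 3: u=1.356212  f(a)=+1.060e-03  f'(a)=-1.990e+00  a ← 28.880816 − (+1.060e-03/-1.990e+00) = 28.881349
iter 4: u=1.356187  f(a)=+3.273e-08  f'(a)=-1.990e+00  a ← 28.881349 − (+3.273e-08/-1.990e+00) = 28.881349
iter 5: u=1.356187  f(a)=-1.421e-14  f'(a)=-1.990e+00  a ← 28.881349 − (-1.421e-14/-1.990e+00) = 28.881349
converged: |Δa| < 1e-12 after 5 iterations
sag = a·(cosh(S/(2a)) − 1) = 28.881349·(cosh(1.356187) − 1) = 30.888682
T_max/T_min = cosh(S/(2a)) = 2.069503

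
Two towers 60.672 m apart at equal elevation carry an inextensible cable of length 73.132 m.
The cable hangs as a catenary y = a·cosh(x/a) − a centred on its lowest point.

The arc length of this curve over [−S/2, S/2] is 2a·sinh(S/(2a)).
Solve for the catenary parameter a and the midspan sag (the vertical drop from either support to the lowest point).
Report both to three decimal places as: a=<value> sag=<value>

seed: a₀ = √(S³/(24(L−S))) = √(60.672³/(24·12.460)) = 27.328628
iter 1: u=1.110045  f(a)=+7.906e-01  f'(a)=-1.029e+00  a ← 27.328628 − (+7.906e-01/-1.029e+00) = 28.096708
iter 2: u=1.079699  f(a)=+3.455e-02  f'(a)=-9.411e-01  a ← 28.096708 − (+3.455e-02/-9.411e-01) = 28.133425
iter 3: u=1.078290  f(a)=+7.269e-05  f'(a)=-9.371e-01  a ← 28.133425 − (+7.269e-05/-9.371e-01) = 28.133503
iter 4: u=1.078287  f(a)=+3.232e-10  f'(a)=-9.371e-01  a ← 28.133503 − (+3.232e-10/-9.371e-01) = 28.133503
iter 5: u=1.078287  f(a)=-1.421e-14  f'(a)=-9.371e-01  a ← 28.133503 − (-1.421e-14/-9.371e-01) = 28.133503
converged: |Δa| < 1e-12 after 5 iterations
sag = a·(cosh(S/(2a)) − 1) = 28.133503·(cosh(1.078287) − 1) = 18.002886
T_max/T_min = cosh(S/(2a)) = 1.639909

a=28.134 sag=18.003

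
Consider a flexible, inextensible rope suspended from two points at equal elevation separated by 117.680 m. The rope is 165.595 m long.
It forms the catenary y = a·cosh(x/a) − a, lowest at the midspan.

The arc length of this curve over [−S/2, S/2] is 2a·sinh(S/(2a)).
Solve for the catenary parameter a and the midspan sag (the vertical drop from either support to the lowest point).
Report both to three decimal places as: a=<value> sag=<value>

seed: a₀ = √(S³/(24(L−S))) = √(117.680³/(24·47.915)) = 37.645461
iter 1: u=1.563004  f(a)=+6.205e+00  f'(a)=-3.224e+00  a ← 37.645461 − (+6.205e+00/-3.224e+00) = 39.569940
iter 2: u=1.486987  f(a)=+5.076e-01  f'(a)=-2.716e+00  a ← 39.569940 − (+5.076e-01/-2.716e+00) = 39.756784
iter 3: u=1.479999  f(a)=+4.065e-03  f'(a)=-2.673e+00  a ← 39.756784 − (+4.065e-03/-2.673e+00) = 39.758304
iter 4: u=1.479942  f(a)=+2.653e-07  f'(a)=-2.673e+00  a ← 39.758304 − (+2.653e-07/-2.673e+00) = 39.758304
iter 5: u=1.479942  f(a)=+5.684e-14  f'(a)=-2.673e+00  a ← 39.758304 − (+5.684e-14/-2.673e+00) = 39.758304
converged: |Δa| < 1e-12 after 5 iterations
sag = a·(cosh(S/(2a)) − 1) = 39.758304·(cosh(1.479942) − 1) = 52.090206
T_max/T_min = cosh(S/(2a)) = 2.310172

a=39.758 sag=52.090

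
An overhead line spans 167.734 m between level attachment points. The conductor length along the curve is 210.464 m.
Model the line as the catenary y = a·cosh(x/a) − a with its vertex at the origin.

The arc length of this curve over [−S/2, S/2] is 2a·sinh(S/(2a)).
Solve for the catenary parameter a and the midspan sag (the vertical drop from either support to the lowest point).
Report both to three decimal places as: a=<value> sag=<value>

seed: a₀ = √(S³/(24(L−S))) = √(167.734³/(24·42.730)) = 67.835900
iter 1: u=1.236322  f(a)=+3.387e+00  f'(a)=-1.463e+00  a ← 67.835900 − (+3.387e+00/-1.463e+00) = 70.150739
iter 2: u=1.195526  f(a)=+1.811e-01  f'(a)=-1.311e+00  a ← 70.150739 − (+1.811e-01/-1.311e+00) = 70.288924
iter 3: u=1.193175  f(a)=+5.824e-04  f'(a)=-1.302e+00  a ← 70.288924 − (+5.824e-04/-1.302e+00) = 70.289371
iter 4: u=1.193168  f(a)=+6.067e-09  f'(a)=-1.302e+00  a ← 70.289371 − (+6.067e-09/-1.302e+00) = 70.289371
iter 5: u=1.193168  f(a)=-2.842e-14  f'(a)=-1.302e+00  a ← 70.289371 − (-2.842e-14/-1.302e+00) = 70.289371
converged: |Δa| < 1e-12 after 5 iterations
sag = a·(cosh(S/(2a)) − 1) = 70.289371·(cosh(1.193168) − 1) = 56.258523
T_max/T_min = cosh(S/(2a)) = 1.800384

a=70.289 sag=56.259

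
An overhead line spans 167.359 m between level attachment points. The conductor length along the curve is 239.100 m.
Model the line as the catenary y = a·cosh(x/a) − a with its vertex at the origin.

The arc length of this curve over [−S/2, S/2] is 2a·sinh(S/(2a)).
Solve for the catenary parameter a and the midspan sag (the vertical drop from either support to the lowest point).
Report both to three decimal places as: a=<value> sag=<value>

a=55.248 sag=76.450

seed: a₀ = √(S³/(24(L−S))) = √(167.359³/(24·71.741)) = 52.177621
iter 1: u=1.603743  f(a)=+9.811e+00  f'(a)=-3.525e+00  a ← 52.177621 − (+9.811e+00/-3.525e+00) = 54.960791
iter 2: u=1.522531  f(a)=+8.397e-01  f'(a)=-2.945e+00  a ← 54.960791 − (+8.397e-01/-2.945e+00) = 55.245874
iter 3: u=1.514674  f(a)=+7.422e-03  f'(a)=-2.894e+00  a ← 55.245874 − (+7.422e-03/-2.894e+00) = 55.248439
iter 4: u=1.514604  f(a)=+5.912e-07  f'(a)=-2.893e+00  a ← 55.248439 − (+5.912e-07/-2.893e+00) = 55.248439
iter 5: u=1.514604  f(a)=+5.684e-14  f'(a)=-2.893e+00  a ← 55.248439 − (+5.684e-14/-2.893e+00) = 55.248439
converged: |Δa| < 1e-12 after 5 iterations
sag = a·(cosh(S/(2a)) − 1) = 55.248439·(cosh(1.514604) − 1) = 76.450432
T_max/T_min = cosh(S/(2a)) = 2.383757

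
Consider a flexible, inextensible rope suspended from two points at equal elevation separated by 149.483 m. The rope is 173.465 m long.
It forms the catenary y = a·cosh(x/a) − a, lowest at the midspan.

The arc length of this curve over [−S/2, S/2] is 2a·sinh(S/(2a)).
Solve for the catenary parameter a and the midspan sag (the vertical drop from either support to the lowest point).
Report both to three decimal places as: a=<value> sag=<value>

a=77.949 sag=38.664

seed: a₀ = √(S³/(24(L−S))) = √(149.483³/(24·23.982)) = 76.179723
iter 1: u=0.981121  f(a)=+1.181e+00  f'(a)=-6.923e-01  a ← 76.179723 − (+1.181e+00/-6.923e-01) = 77.885611
iter 2: u=0.959632  f(a)=+4.084e-02  f'(a)=-6.452e-01  a ← 77.885611 − (+4.084e-02/-6.452e-01) = 77.948902
iter 3: u=0.958853  f(a)=+5.269e-05  f'(a)=-6.436e-01  a ← 77.948902 − (+5.269e-05/-6.436e-01) = 77.948984
iter 4: u=0.958851  f(a)=+8.794e-11  f'(a)=-6.435e-01  a ← 77.948984 − (+8.794e-11/-6.435e-01) = 77.948984
iter 5: u=0.958851  f(a)=+2.842e-14  f'(a)=-6.435e-01  a ← 77.948984 − (+2.842e-14/-6.435e-01) = 77.948984
converged: |Δa| < 1e-12 after 5 iterations
sag = a·(cosh(S/(2a)) − 1) = 77.948984·(cosh(0.958851) − 1) = 38.663925
T_max/T_min = cosh(S/(2a)) = 1.496016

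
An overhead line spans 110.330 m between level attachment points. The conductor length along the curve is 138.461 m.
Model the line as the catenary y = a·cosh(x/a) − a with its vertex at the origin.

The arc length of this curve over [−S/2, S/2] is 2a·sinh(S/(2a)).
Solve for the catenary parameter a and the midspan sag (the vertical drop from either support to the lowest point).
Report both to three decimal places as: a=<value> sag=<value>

seed: a₀ = √(S³/(24(L−S))) = √(110.330³/(24·28.131)) = 44.600756
iter 1: u=1.236862  f(a)=+2.232e+00  f'(a)=-1.465e+00  a ← 44.600756 − (+2.232e+00/-1.465e+00) = 46.123902
iter 2: u=1.196018  f(a)=+1.194e-01  f'(a)=-1.312e+00  a ← 46.123902 − (+1.194e-01/-1.312e+00) = 46.214909
iter 3: u=1.193662  f(a)=+3.848e-04  f'(a)=-1.304e+00  a ← 46.214909 − (+3.848e-04/-1.304e+00) = 46.215204
iter 4: u=1.193655  f(a)=+4.022e-09  f'(a)=-1.304e+00  a ← 46.215204 − (+4.022e-09/-1.304e+00) = 46.215204
iter 5: u=1.193655  f(a)=+0.000e+00  f'(a)=-1.304e+00  a ← 46.215204 − (+0.000e+00/-1.304e+00) = 46.215204
converged: |Δa| < 1e-12 after 5 iterations
sag = a·(cosh(S/(2a)) − 1) = 46.215204·(cosh(1.193655) − 1) = 37.023652
T_max/T_min = cosh(S/(2a)) = 1.801114

a=46.215 sag=37.024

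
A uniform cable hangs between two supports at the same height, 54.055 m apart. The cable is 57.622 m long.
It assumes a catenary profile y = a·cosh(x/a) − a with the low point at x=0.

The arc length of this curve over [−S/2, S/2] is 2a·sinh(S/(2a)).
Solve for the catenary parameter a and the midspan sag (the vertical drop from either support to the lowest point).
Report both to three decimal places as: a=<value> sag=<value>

a=43.372 sag=8.697

seed: a₀ = √(S³/(24(L−S))) = √(54.055³/(24·3.567)) = 42.953310
iter 1: u=0.629230  f(a)=+7.128e-02  f'(a)=-1.728e-01  a ← 42.953310 − (+7.128e-02/-1.728e-01) = 43.365933
iter 2: u=0.623243  f(a)=+1.040e-03  f'(a)=-1.677e-01  a ← 43.365933 − (+1.040e-03/-1.677e-01) = 43.372134
iter 3: u=0.623154  f(a)=+2.288e-07  f'(a)=-1.677e-01  a ← 43.372134 − (+2.288e-07/-1.677e-01) = 43.372135
iter 4: u=0.623154  f(a)=+7.105e-15  f'(a)=-1.677e-01  a ← 43.372135 − (+7.105e-15/-1.677e-01) = 43.372135
converged: |Δa| < 1e-12 after 4 iterations
sag = a·(cosh(S/(2a)) − 1) = 43.372135·(cosh(0.623154) − 1) = 8.697202
T_max/T_min = cosh(S/(2a)) = 1.200525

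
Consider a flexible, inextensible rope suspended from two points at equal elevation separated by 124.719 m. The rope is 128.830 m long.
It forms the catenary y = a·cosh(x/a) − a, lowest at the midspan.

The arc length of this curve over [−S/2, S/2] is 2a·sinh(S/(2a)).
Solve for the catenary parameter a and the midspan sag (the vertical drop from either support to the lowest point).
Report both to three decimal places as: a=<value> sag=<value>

a=140.911 sag=14.025

seed: a₀ = √(S³/(24(L−S))) = √(124.719³/(24·4.111)) = 140.223102
iter 1: u=0.444716  f(a)=+4.084e-02  f'(a)=-5.980e-02  a ← 140.223102 − (+4.084e-02/-5.980e-02) = 140.906080
iter 2: u=0.442561  f(a)=+3.003e-04  f'(a)=-5.893e-02  a ← 140.906080 − (+3.003e-04/-5.893e-02) = 140.911177
iter 3: u=0.442545  f(a)=+1.651e-08  f'(a)=-5.892e-02  a ← 140.911177 − (+1.651e-08/-5.892e-02) = 140.911177
iter 4: u=0.442545  f(a)=+2.842e-14  f'(a)=-5.892e-02  a ← 140.911177 − (+2.842e-14/-5.892e-02) = 140.911177
converged: |Δa| < 1e-12 after 4 iterations
sag = a·(cosh(S/(2a)) − 1) = 140.911177·(cosh(0.442545) − 1) = 14.025107
T_max/T_min = cosh(S/(2a)) = 1.099532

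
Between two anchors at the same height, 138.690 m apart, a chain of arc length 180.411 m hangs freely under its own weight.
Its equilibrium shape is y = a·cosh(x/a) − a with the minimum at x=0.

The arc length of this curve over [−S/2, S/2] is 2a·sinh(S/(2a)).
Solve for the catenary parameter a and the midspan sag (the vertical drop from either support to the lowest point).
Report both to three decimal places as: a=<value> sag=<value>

a=53.800 sag=51.231

seed: a₀ = √(S³/(24(L−S))) = √(138.690³/(24·41.721)) = 51.616048
iter 1: u=1.343478  f(a)=+3.931e+00  f'(a)=-1.928e+00  a ← 51.616048 − (+3.931e+00/-1.928e+00) = 53.655190
iter 2: u=1.292419  f(a)=+2.450e-01  f'(a)=-1.694e+00  a ← 53.655190 − (+2.450e-01/-1.694e+00) = 53.799762
iter 3: u=1.288946  f(a)=+1.091e-03  f'(a)=-1.679e+00  a ← 53.799762 − (+1.091e-03/-1.679e+00) = 53.800411
iter 4: u=1.288931  f(a)=+2.185e-08  f'(a)=-1.679e+00  a ← 53.800411 − (+2.185e-08/-1.679e+00) = 53.800411
iter 5: u=1.288931  f(a)=+0.000e+00  f'(a)=-1.679e+00  a ← 53.800411 − (+0.000e+00/-1.679e+00) = 53.800411
converged: |Δa| < 1e-12 after 5 iterations
sag = a·(cosh(S/(2a)) − 1) = 53.800411·(cosh(1.288931) − 1) = 51.230615
T_max/T_min = cosh(S/(2a)) = 1.952235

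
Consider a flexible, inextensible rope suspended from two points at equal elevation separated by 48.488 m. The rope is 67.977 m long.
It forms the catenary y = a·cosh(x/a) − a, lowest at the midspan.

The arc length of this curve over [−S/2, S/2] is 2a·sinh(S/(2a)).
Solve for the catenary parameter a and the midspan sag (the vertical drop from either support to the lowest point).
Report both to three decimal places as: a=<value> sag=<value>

seed: a₀ = √(S³/(24(L−S))) = √(48.488³/(24·19.489)) = 15.611729
iter 1: u=1.552935  f(a)=+2.490e+00  f'(a)=-3.153e+00  a ← 15.611729 − (+2.490e+00/-3.153e+00) = 16.401294
iter 2: u=1.478176  f(a)=+2.013e-01  f'(a)=-2.662e+00  a ← 16.401294 − (+2.013e-01/-2.662e+00) = 16.476927
iter 3: u=1.471391  f(a)=+1.573e-03  f'(a)=-2.620e+00  a ← 16.476927 − (+1.573e-03/-2.620e+00) = 16.477527
iter 4: u=1.471337  f(a)=+9.762e-08  f'(a)=-2.620e+00  a ← 16.477527 − (+9.762e-08/-2.620e+00) = 16.477527
iter 5: u=1.471337  f(a)=-1.421e-14  f'(a)=-2.620e+00  a ← 16.477527 − (-1.421e-14/-2.620e+00) = 16.477527
converged: |Δa| < 1e-12 after 5 iterations
sag = a·(cosh(S/(2a)) − 1) = 16.477527·(cosh(1.471337) − 1) = 21.294513
T_max/T_min = cosh(S/(2a)) = 2.292337

a=16.478 sag=21.295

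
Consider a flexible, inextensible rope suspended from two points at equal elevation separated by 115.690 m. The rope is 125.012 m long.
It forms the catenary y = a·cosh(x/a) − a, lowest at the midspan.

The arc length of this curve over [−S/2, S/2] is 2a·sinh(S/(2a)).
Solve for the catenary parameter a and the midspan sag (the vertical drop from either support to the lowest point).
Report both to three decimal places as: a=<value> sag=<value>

a=84.180 sag=20.669

seed: a₀ = √(S³/(24(L−S))) = √(115.690³/(24·9.322)) = 83.192382
iter 1: u=0.695316  f(a)=+2.280e-01  f'(a)=-2.351e-01  a ← 83.192382 − (+2.280e-01/-2.351e-01) = 84.161861
iter 2: u=0.687307  f(a)=+4.046e-03  f'(a)=-2.269e-01  a ← 84.161861 − (+4.046e-03/-2.269e-01) = 84.179697
iter 3: u=0.687161  f(a)=+1.326e-06  f'(a)=-2.267e-01  a ← 84.179697 − (+1.326e-06/-2.267e-01) = 84.179703
iter 4: u=0.687161  f(a)=+1.705e-13  f'(a)=-2.267e-01  a ← 84.179703 − (+1.705e-13/-2.267e-01) = 84.179703
converged: |Δa| < 1e-12 after 4 iterations
sag = a·(cosh(S/(2a)) − 1) = 84.179703·(cosh(0.687161) − 1) = 20.668866
T_max/T_min = cosh(S/(2a)) = 1.245533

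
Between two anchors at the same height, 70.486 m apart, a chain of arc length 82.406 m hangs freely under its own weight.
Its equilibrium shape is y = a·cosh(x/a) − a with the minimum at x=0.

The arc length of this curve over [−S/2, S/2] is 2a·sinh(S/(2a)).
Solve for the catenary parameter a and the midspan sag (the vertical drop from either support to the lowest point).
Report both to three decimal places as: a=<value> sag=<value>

a=35.842 sag=18.769

seed: a₀ = √(S³/(24(L−S))) = √(70.486³/(24·11.920)) = 34.987310
iter 1: u=1.007308  f(a)=+6.196e-01  f'(a)=-7.531e-01  a ← 34.987310 − (+6.196e-01/-7.531e-01) = 35.810010
iter 2: u=0.984166  f(a)=+2.253e-02  f'(a)=-6.992e-01  a ← 35.810010 − (+2.253e-02/-6.992e-01) = 35.842227
iter 3: u=0.983282  f(a)=+3.227e-05  f'(a)=-6.972e-01  a ← 35.842227 − (+3.227e-05/-6.972e-01) = 35.842273
iter 4: u=0.983280  f(a)=+6.645e-11  f'(a)=-6.972e-01  a ← 35.842273 − (+6.645e-11/-6.972e-01) = 35.842273
iter 5: u=0.983280  f(a)=+0.000e+00  f'(a)=-6.972e-01  a ← 35.842273 − (+0.000e+00/-6.972e-01) = 35.842273
converged: |Δa| < 1e-12 after 5 iterations
sag = a·(cosh(S/(2a)) − 1) = 35.842273·(cosh(0.983280) − 1) = 18.768676
T_max/T_min = cosh(S/(2a)) = 1.523646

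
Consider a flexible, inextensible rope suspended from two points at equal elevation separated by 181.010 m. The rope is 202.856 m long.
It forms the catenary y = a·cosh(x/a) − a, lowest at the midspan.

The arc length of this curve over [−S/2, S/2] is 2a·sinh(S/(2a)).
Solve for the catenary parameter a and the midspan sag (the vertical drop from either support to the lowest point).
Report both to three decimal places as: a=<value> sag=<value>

seed: a₀ = √(S³/(24(L−S))) = √(181.010³/(24·21.846)) = 106.356067
iter 1: u=0.850962  f(a)=+8.048e-01  f'(a)=-4.413e-01  a ← 106.356067 − (+8.048e-01/-4.413e-01) = 108.179505
iter 2: u=0.836619  f(a)=+2.116e-02  f'(a)=-4.184e-01  a ← 108.179505 − (+2.116e-02/-4.184e-01) = 108.230085
iter 3: u=0.836228  f(a)=+1.551e-05  f'(a)=-4.178e-01  a ← 108.230085 − (+1.551e-05/-4.178e-01) = 108.230122
iter 4: u=0.836227  f(a)=+8.384e-12  f'(a)=-4.178e-01  a ← 108.230122 − (+8.384e-12/-4.178e-01) = 108.230122
converged: |Δa| < 1e-12 after 4 iterations
sag = a·(cosh(S/(2a)) − 1) = 108.230122·(cosh(0.836227) − 1) = 40.098562
T_max/T_min = cosh(S/(2a)) = 1.370494

a=108.230 sag=40.099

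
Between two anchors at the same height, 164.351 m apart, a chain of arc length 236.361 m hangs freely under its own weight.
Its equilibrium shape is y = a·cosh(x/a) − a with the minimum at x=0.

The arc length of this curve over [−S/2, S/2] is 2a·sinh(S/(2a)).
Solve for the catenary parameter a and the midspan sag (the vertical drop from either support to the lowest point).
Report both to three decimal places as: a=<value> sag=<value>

a=53.726 sag=76.094

seed: a₀ = √(S³/(24(L−S))) = √(164.351³/(24·72.010)) = 50.682322
iter 1: u=1.621384  f(a)=+1.008e+01  f'(a)=-3.662e+00  a ← 50.682322 − (+1.008e+01/-3.662e+00) = 53.434662
iter 2: u=1.537869  f(a)=+8.793e-01  f'(a)=-3.049e+00  a ← 53.434662 − (+8.793e-01/-3.049e+00) = 53.723084
iter 3: u=1.529612  f(a)=+8.105e-03  f'(a)=-2.993e+00  a ← 53.723084 − (+8.105e-03/-2.993e+00) = 53.725792
iter 4: u=1.529535  f(a)=+7.026e-07  f'(a)=-2.992e+00  a ← 53.725792 − (+7.026e-07/-2.992e+00) = 53.725792
iter 5: u=1.529535  f(a)=-5.684e-14  f'(a)=-2.992e+00  a ← 53.725792 − (-5.684e-14/-2.992e+00) = 53.725792
converged: |Δa| < 1e-12 after 5 iterations
sag = a·(cosh(S/(2a)) − 1) = 53.725792·(cosh(1.529535) − 1) = 76.093665
T_max/T_min = cosh(S/(2a)) = 2.416334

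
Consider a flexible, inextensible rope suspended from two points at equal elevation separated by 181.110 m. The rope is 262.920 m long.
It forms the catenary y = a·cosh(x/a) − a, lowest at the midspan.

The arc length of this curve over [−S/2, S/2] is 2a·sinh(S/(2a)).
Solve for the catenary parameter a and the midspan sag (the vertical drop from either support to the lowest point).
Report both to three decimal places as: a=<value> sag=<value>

a=58.402 sag=85.447

seed: a₀ = √(S³/(24(L−S))) = √(181.110³/(24·81.810)) = 55.005337
iter 1: u=1.646295  f(a)=+1.183e+01  f'(a)=-3.863e+00  a ← 55.005337 − (+1.183e+01/-3.863e+00) = 58.067655
iter 2: u=1.559474  f(a)=+1.060e+00  f'(a)=-3.199e+00  a ← 58.067655 − (+1.060e+00/-3.199e+00) = 58.398916
iter 3: u=1.550628  f(a)=+1.035e-02  f'(a)=-3.137e+00  a ← 58.398916 − (+1.035e-02/-3.137e+00) = 58.402217
iter 4: u=1.550540  f(a)=+1.010e-06  f'(a)=-3.136e+00  a ← 58.402217 − (+1.010e-06/-3.136e+00) = 58.402217
iter 5: u=1.550540  f(a)=-5.684e-14  f'(a)=-3.136e+00  a ← 58.402217 − (-5.684e-14/-3.136e+00) = 58.402217
converged: |Δa| < 1e-12 after 5 iterations
sag = a·(cosh(S/(2a)) − 1) = 58.402217·(cosh(1.550540) − 1) = 85.446838
T_max/T_min = cosh(S/(2a)) = 2.463075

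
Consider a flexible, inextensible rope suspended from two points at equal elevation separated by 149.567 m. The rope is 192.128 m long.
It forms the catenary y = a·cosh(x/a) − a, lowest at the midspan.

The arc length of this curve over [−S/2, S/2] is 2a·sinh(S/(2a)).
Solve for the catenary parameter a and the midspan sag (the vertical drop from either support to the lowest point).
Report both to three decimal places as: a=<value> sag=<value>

a=59.531 sag=53.483

seed: a₀ = √(S³/(24(L−S))) = √(149.567³/(24·42.561)) = 57.232424
iter 1: u=1.306663  f(a)=+3.785e+00  f'(a)=-1.757e+00  a ← 57.232424 − (+3.785e+00/-1.757e+00) = 59.386175
iter 2: u=1.259275  f(a)=+2.241e-01  f'(a)=-1.555e+00  a ← 59.386175 − (+2.241e-01/-1.555e+00) = 59.530333
iter 3: u=1.256225  f(a)=+8.954e-04  f'(a)=-1.542e+00  a ← 59.530333 − (+8.954e-04/-1.542e+00) = 59.530914
iter 4: u=1.256213  f(a)=+1.442e-08  f'(a)=-1.542e+00  a ← 59.530914 − (+1.442e-08/-1.542e+00) = 59.530914
iter 5: u=1.256213  f(a)=+0.000e+00  f'(a)=-1.542e+00  a ← 59.530914 − (+0.000e+00/-1.542e+00) = 59.530914
converged: |Δa| < 1e-12 after 5 iterations
sag = a·(cosh(S/(2a)) − 1) = 59.530914·(cosh(1.256213) − 1) = 53.483341
T_max/T_min = cosh(S/(2a)) = 1.898413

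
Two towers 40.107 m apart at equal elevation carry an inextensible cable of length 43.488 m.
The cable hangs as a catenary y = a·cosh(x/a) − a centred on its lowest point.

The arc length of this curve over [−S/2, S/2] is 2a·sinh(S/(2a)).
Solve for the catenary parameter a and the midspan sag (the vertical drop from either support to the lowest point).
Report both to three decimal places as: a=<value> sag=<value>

seed: a₀ = √(S³/(24(L−S))) = √(40.107³/(24·3.381)) = 28.196945
iter 1: u=0.711194  f(a)=+8.654e-02  f'(a)=-2.522e-01  a ← 28.196945 − (+8.654e-02/-2.522e-01) = 28.540142
iter 2: u=0.702642  f(a)=+1.605e-03  f'(a)=-2.429e-01  a ← 28.540142 − (+1.605e-03/-2.429e-01) = 28.546752
iter 3: u=0.702479  f(a)=+5.756e-07  f'(a)=-2.427e-01  a ← 28.546752 − (+5.756e-07/-2.427e-01) = 28.546754
iter 4: u=0.702479  f(a)=+6.395e-14  f'(a)=-2.427e-01  a ← 28.546754 − (+6.395e-14/-2.427e-01) = 28.546754
converged: |Δa| < 1e-12 after 4 iterations
sag = a·(cosh(S/(2a)) − 1) = 28.546754·(cosh(0.702479) − 1) = 7.338044
T_max/T_min = cosh(S/(2a)) = 1.257054

a=28.547 sag=7.338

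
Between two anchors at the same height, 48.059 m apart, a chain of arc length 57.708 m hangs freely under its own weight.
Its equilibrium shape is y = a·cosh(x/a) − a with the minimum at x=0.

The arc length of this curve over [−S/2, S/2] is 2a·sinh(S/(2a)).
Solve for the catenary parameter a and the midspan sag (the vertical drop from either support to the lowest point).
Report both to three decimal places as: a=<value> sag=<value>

a=22.524 sag=14.080

seed: a₀ = √(S³/(24(L−S))) = √(48.059³/(24·9.649)) = 21.893506
iter 1: u=1.097563  f(a)=+5.981e-01  f'(a)=-9.923e-01  a ← 21.893506 − (+5.981e-01/-9.923e-01) = 22.496278
iter 2: u=1.068154  f(a)=+2.559e-02  f'(a)=-9.090e-01  a ← 22.496278 − (+2.559e-02/-9.090e-01) = 22.524430
iter 3: u=1.066819  f(a)=+5.149e-05  f'(a)=-9.054e-01  a ← 22.524430 − (+5.149e-05/-9.054e-01) = 22.524487
iter 4: u=1.066817  f(a)=+2.093e-10  f'(a)=-9.054e-01  a ← 22.524487 − (+2.093e-10/-9.054e-01) = 22.524487
iter 5: u=1.066817  f(a)=-7.105e-15  f'(a)=-9.054e-01  a ← 22.524487 − (-7.105e-15/-9.054e-01) = 22.524487
converged: |Δa| < 1e-12 after 5 iterations
sag = a·(cosh(S/(2a)) − 1) = 22.524487·(cosh(1.066817) − 1) = 14.080237
T_max/T_min = cosh(S/(2a)) = 1.625108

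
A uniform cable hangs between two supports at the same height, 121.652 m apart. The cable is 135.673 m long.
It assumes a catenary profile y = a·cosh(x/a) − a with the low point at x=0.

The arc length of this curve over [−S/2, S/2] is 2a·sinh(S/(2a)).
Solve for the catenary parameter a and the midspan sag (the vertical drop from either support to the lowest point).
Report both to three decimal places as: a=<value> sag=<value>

a=74.377 sag=26.289

seed: a₀ = √(S³/(24(L−S))) = √(121.652³/(24·14.021)) = 73.144852
iter 1: u=0.831583  f(a)=+4.929e-01  f'(a)=-4.106e-01  a ← 73.144852 − (+4.929e-01/-4.106e-01) = 74.345327
iter 2: u=0.818155  f(a)=+1.240e-02  f'(a)=-3.901e-01  a ← 74.345327 − (+1.240e-02/-3.901e-01) = 74.377099
iter 3: u=0.817805  f(a)=+8.289e-06  f'(a)=-3.896e-01  a ← 74.377099 − (+8.289e-06/-3.896e-01) = 74.377121
iter 4: u=0.817805  f(a)=+3.695e-12  f'(a)=-3.896e-01  a ← 74.377121 − (+3.695e-12/-3.896e-01) = 74.377121
converged: |Δa| < 1e-12 after 4 iterations
sag = a·(cosh(S/(2a)) − 1) = 74.377121·(cosh(0.817805) − 1) = 26.289392
T_max/T_min = cosh(S/(2a)) = 1.353461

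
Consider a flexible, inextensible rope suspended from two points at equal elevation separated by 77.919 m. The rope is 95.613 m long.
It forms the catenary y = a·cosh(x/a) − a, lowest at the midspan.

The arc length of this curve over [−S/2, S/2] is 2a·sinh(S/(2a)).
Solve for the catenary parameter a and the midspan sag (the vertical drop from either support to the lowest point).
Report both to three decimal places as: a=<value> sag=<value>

seed: a₀ = √(S³/(24(L−S))) = √(77.919³/(24·17.694)) = 33.376933
iter 1: u=1.167258  f(a)=+1.245e+00  f'(a)=-1.212e+00  a ← 33.376933 − (+1.245e+00/-1.212e+00) = 34.404433
iter 2: u=1.132398  f(a)=+5.982e-02  f'(a)=-1.098e+00  a ← 34.404433 − (+5.982e-02/-1.098e+00) = 34.458908
iter 3: u=1.130607  f(a)=+1.534e-04  f'(a)=-1.092e+00  a ← 34.458908 − (+1.534e-04/-1.092e+00) = 34.459049
iter 4: u=1.130603  f(a)=+1.015e-09  f'(a)=-1.092e+00  a ← 34.459049 − (+1.015e-09/-1.092e+00) = 34.459049
iter 5: u=1.130603  f(a)=-1.421e-14  f'(a)=-1.092e+00  a ← 34.459049 − (-1.421e-14/-1.092e+00) = 34.459049
converged: |Δa| < 1e-12 after 5 iterations
sag = a·(cosh(S/(2a)) − 1) = 34.459049·(cosh(1.130603) − 1) = 24.472161
T_max/T_min = cosh(S/(2a)) = 1.710181

a=34.459 sag=24.472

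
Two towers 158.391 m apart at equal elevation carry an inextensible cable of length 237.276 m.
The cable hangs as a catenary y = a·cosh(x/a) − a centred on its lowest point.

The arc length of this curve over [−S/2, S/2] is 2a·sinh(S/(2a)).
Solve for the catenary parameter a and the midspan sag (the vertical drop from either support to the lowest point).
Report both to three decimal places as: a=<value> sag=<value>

seed: a₀ = √(S³/(24(L−S))) = √(158.391³/(24·78.885)) = 45.813441
iter 1: u=1.728652  f(a)=+1.266e+01  f'(a)=-4.589e+00  a ← 45.813441 − (+1.266e+01/-4.589e+00) = 48.572404
iter 2: u=1.630463  f(a)=+1.234e+00  f'(a)=-3.734e+00  a ← 48.572404 − (+1.234e+00/-3.734e+00) = 48.902806
iter 3: u=1.619447  f(a)=+1.451e-02  f'(a)=-3.647e+00  a ← 48.902806 − (+1.451e-02/-3.647e+00) = 48.906785
iter 4: u=1.619315  f(a)=+2.060e-06  f'(a)=-3.646e+00  a ← 48.906785 − (+2.060e-06/-3.646e+00) = 48.906786
iter 5: u=1.619315  f(a)=+8.527e-14  f'(a)=-3.646e+00  a ← 48.906786 − (+8.527e-14/-3.646e+00) = 48.906786
converged: |Δa| < 1e-12 after 5 iterations
sag = a·(cosh(S/(2a)) − 1) = 48.906786·(cosh(1.619315) − 1) = 79.416434
T_max/T_min = cosh(S/(2a)) = 2.623833

a=48.907 sag=79.416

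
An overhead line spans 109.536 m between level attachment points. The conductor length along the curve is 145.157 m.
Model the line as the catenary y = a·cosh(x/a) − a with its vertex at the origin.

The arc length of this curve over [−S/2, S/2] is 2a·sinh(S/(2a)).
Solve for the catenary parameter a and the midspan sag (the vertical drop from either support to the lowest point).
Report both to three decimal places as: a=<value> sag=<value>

seed: a₀ = √(S³/(24(L−S))) = √(109.536³/(24·35.621)) = 39.208176
iter 1: u=1.396852  f(a)=+3.641e+00  f'(a)=-2.197e+00  a ← 39.208176 − (+3.641e+00/-2.197e+00) = 40.865339
iter 2: u=1.340207  f(a)=+2.436e-01  f'(a)=-1.912e+00  a ← 40.865339 − (+2.436e-01/-1.912e+00) = 40.992714
iter 3: u=1.336042  f(a)=+1.263e-03  f'(a)=-1.892e+00  a ← 40.992714 − (+1.263e-03/-1.892e+00) = 40.993382
iter 4: u=1.336021  f(a)=+3.432e-08  f'(a)=-1.892e+00  a ← 40.993382 − (+3.432e-08/-1.892e+00) = 40.993382
iter 5: u=1.336021  f(a)=+0.000e+00  f'(a)=-1.892e+00  a ← 40.993382 − (+0.000e+00/-1.892e+00) = 40.993382
converged: |Δa| < 1e-12 after 5 iterations
sag = a·(cosh(S/(2a)) − 1) = 40.993382·(cosh(1.336021) − 1) = 42.361858
T_max/T_min = cosh(S/(2a)) = 2.033383

a=40.993 sag=42.362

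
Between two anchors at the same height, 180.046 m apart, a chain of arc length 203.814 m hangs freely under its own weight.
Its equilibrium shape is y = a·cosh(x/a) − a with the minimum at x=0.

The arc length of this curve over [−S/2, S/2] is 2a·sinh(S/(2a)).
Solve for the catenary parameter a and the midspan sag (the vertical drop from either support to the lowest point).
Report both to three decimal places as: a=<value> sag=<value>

a=103.097 sag=41.865

seed: a₀ = √(S³/(24(L−S))) = √(180.046³/(24·23.768)) = 101.151721
iter 1: u=0.889980  f(a)=+9.592e-01  f'(a)=-5.082e-01  a ← 101.151721 − (+9.592e-01/-5.082e-01) = 103.039096
iter 2: u=0.873678  f(a)=+2.751e-02  f'(a)=-4.795e-01  a ← 103.039096 − (+2.751e-02/-4.795e-01) = 103.096463
iter 3: u=0.873192  f(a)=+2.410e-05  f'(a)=-4.786e-01  a ← 103.096463 − (+2.410e-05/-4.786e-01) = 103.096513
iter 4: u=0.873192  f(a)=+1.850e-11  f'(a)=-4.786e-01  a ← 103.096513 − (+1.850e-11/-4.786e-01) = 103.096513
converged: |Δa| < 1e-12 after 4 iterations
sag = a·(cosh(S/(2a)) − 1) = 103.096513·(cosh(0.873192) − 1) = 41.865301
T_max/T_min = cosh(S/(2a)) = 1.406079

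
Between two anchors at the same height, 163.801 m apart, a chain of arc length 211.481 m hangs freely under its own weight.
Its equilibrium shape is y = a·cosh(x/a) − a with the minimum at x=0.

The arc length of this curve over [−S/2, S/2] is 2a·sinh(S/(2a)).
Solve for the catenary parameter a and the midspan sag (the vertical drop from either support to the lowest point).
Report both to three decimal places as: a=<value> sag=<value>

a=64.515 sag=59.353

seed: a₀ = √(S³/(24(L−S))) = √(163.801³/(24·47.680)) = 61.972794
iter 1: u=1.321556  f(a)=+4.341e+00  f'(a)=-1.825e+00  a ← 61.972794 − (+4.341e+00/-1.825e+00) = 64.351735
iter 2: u=1.272701  f(a)=+2.625e-01  f'(a)=-1.610e+00  a ← 64.351735 − (+2.625e-01/-1.610e+00) = 64.514746
iter 3: u=1.269485  f(a)=+1.096e-03  f'(a)=-1.597e+00  a ← 64.514746 − (+1.096e-03/-1.597e+00) = 64.515433
iter 4: u=1.269471  f(a)=+1.930e-08  f'(a)=-1.597e+00  a ← 64.515433 − (+1.930e-08/-1.597e+00) = 64.515433
iter 5: u=1.269471  f(a)=-2.842e-14  f'(a)=-1.597e+00  a ← 64.515433 − (-2.842e-14/-1.597e+00) = 64.515433
converged: |Δa| < 1e-12 after 5 iterations
sag = a·(cosh(S/(2a)) − 1) = 64.515433·(cosh(1.269471) − 1) = 59.352620
T_max/T_min = cosh(S/(2a)) = 1.919976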